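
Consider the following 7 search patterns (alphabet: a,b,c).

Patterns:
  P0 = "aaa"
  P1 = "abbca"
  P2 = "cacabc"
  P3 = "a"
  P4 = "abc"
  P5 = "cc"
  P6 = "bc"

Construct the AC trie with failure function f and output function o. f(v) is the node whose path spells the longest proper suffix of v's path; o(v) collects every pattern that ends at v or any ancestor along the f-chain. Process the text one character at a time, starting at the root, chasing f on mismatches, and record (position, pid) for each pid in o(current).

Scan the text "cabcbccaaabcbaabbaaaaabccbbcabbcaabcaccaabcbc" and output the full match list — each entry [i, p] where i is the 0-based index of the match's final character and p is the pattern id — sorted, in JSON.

Construct AC machine:
Trie (insert patterns):
  0='ε' goto a→1 b→16 c→8
  1='a' goto a→2 b→4  [P3 ends]
  2='aa' goto a→3
  3='aaa' goto ·  [P0 ends]
  4='ab' goto b→5 c→14
  5='abb' goto c→6
  6='abbc' goto a→7
  7='abbca' goto ·  [P1 ends]
  8='c' goto a→9 c→15
  9='ca' goto c→10
  10='cac' goto a→11
  11='caca' goto b→12
  12='cacab' goto c→13
  13='cacabc' goto ·  [P2 ends]
  14='abc' goto ·  [P4 ends]
  15='cc' goto ·  [P5 ends]
  16='b' goto c→17
  17='bc' goto ·  [P6 ends]

Failure links (BFS by depth):
  n1('a'): parent n0 fail=0; on 'a' 0 → fail=0;  out {3}∪∅={3}
  n8('c'): parent n0 fail=0; on 'c' 0 → fail=0;  out ∅∪∅=∅
  n16('b'): parent n0 fail=0; on 'b' 0 → fail=0;  out ∅∪∅=∅
  n2('aa'): parent n1 fail=0; on 'a' 0 → fail=1;  out ∅∪{3}={3}
  n4('ab'): parent n1 fail=0; on 'b' 0 → fail=16;  out ∅∪∅=∅
  n9('ca'): parent n8 fail=0; on 'a' 0 → fail=1;  out ∅∪{3}={3}
  n15('cc'): parent n8 fail=0; on 'c' 0 → fail=8;  out {5}∪∅={5}
  n17('bc'): parent n16 fail=0; on 'c' 0 → fail=8;  out {6}∪∅={6}
  n3('aaa'): parent n2 fail=1; on 'a' 1 → fail=2;  out {0}∪{3}={0,3}
  n5('abb'): parent n4 fail=16; on 'b' 16→0 → fail=16;  out ∅∪∅=∅
  n10('cac'): parent n9 fail=1; on 'c' 1→0 → fail=8;  out ∅∪∅=∅
  n14('abc'): parent n4 fail=16; on 'c' 16 → fail=17;  out {4}∪{6}={4,6}
  n6('abbc'): parent n5 fail=16; on 'c' 16 → fail=17;  out ∅∪{6}={6}
  n11('caca'): parent n10 fail=8; on 'a' 8 → fail=9;  out ∅∪{3}={3}
  n7('abbca'): parent n6 fail=17; on 'a' 17→8 → fail=9;  out {1}∪{3}={1,3}
  n12('cacab'): parent n11 fail=9; on 'b' 9→1 → fail=4;  out ∅∪∅=∅
  n13('cacabc'): parent n12 fail=4; on 'c' 4 → fail=14;  out {2}∪{4,6}={2,4,6}

Text stream:
[0] read 'c'  n0⇒n8
[1] read 'a'  n8⇒n9  ** P3@[1:1]
[2] read 'b'  n9⇒n4 (fail-walked)
[3] read 'c'  n4⇒n14  ** P4@[1:3],P6@[2:3]
[4] read 'b'  n14⇒n16 (fail-walked)
[5] read 'c'  n16⇒n17  ** P6@[4:5]
[6] read 'c'  n17⇒n15 (fail-walked)  ** P5@[5:6]
[7] read 'a'  n15⇒n9 (fail-walked)  ** P3@[7:7]
[8] read 'a'  n9⇒n2 (fail-walked)  ** P3@[8:8]
[9] read 'a'  n2⇒n3  ** P0@[7:9],P3@[9:9]
[10] read 'b'  n3⇒n4 (fail-walked)
[11] read 'c'  n4⇒n14  ** P4@[9:11],P6@[10:11]
[12] read 'b'  n14⇒n16 (fail-walked)
[13] read 'a'  n16⇒n1 (fail-walked)  ** P3@[13:13]
[14] read 'a'  n1⇒n2  ** P3@[14:14]
[15] read 'b'  n2⇒n4 (fail-walked)
[16] read 'b'  n4⇒n5
[17] read 'a'  n5⇒n1 (fail-walked)  ** P3@[17:17]
[18] read 'a'  n1⇒n2  ** P3@[18:18]
[19] read 'a'  n2⇒n3  ** P0@[17:19],P3@[19:19]
[20] read 'a'  n3⇒n3 (fail-walked)  ** P0@[18:20],P3@[20:20]
[21] read 'a'  n3⇒n3 (fail-walked)  ** P0@[19:21],P3@[21:21]
[22] read 'b'  n3⇒n4 (fail-walked)
[23] read 'c'  n4⇒n14  ** P4@[21:23],P6@[22:23]
[24] read 'c'  n14⇒n15 (fail-walked)  ** P5@[23:24]
[25] read 'b'  n15⇒n16 (fail-walked)
[26] read 'b'  n16⇒n16 (fail-walked)
[27] read 'c'  n16⇒n17  ** P6@[26:27]
[28] read 'a'  n17⇒n9 (fail-walked)  ** P3@[28:28]
[29] read 'b'  n9⇒n4 (fail-walked)
[30] read 'b'  n4⇒n5
[31] read 'c'  n5⇒n6  ** P6@[30:31]
[32] read 'a'  n6⇒n7  ** P1@[28:32],P3@[32:32]
[33] read 'a'  n7⇒n2 (fail-walked)  ** P3@[33:33]
[34] read 'b'  n2⇒n4 (fail-walked)
[35] read 'c'  n4⇒n14  ** P4@[33:35],P6@[34:35]
[36] read 'a'  n14⇒n9 (fail-walked)  ** P3@[36:36]
[37] read 'c'  n9⇒n10
[38] read 'c'  n10⇒n15 (fail-walked)  ** P5@[37:38]
[39] read 'a'  n15⇒n9 (fail-walked)  ** P3@[39:39]
[40] read 'a'  n9⇒n2 (fail-walked)  ** P3@[40:40]
[41] read 'b'  n2⇒n4 (fail-walked)
[42] read 'c'  n4⇒n14  ** P4@[40:42],P6@[41:42]
[43] read 'b'  n14⇒n16 (fail-walked)
[44] read 'c'  n16⇒n17  ** P6@[43:44]

Matches: [[1,3],[3,4],[3,6],[5,6],[6,5],[7,3],[8,3],[9,0],[9,3],[11,4],[11,6],[13,3],[14,3],[17,3],[18,3],[19,0],[19,3],[20,0],[20,3],[21,0],[21,3],[23,4],[23,6],[24,5],[27,6],[28,3],[31,6],[32,1],[32,3],[33,3],[35,4],[35,6],[36,3],[38,5],[39,3],[40,3],[42,4],[42,6],[44,6]]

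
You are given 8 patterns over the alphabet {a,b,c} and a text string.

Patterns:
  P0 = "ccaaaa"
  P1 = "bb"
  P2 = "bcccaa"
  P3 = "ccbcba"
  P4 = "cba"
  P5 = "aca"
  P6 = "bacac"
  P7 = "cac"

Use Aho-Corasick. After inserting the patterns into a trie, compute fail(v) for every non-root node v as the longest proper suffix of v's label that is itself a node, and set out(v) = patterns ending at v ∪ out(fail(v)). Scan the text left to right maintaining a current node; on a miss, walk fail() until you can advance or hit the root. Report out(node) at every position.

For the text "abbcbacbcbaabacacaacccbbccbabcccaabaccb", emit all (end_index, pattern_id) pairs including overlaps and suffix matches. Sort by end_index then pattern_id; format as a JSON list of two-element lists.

Construct AC machine:
Trie nodes:
  n0 'ε': a→20 b→7 c→1
  n1 'c': a→27 b→18 c→2
  n2 'cc': a→3 b→14
  n3 'cca': a→4
  n4 'ccaa': a→5
  n5 'ccaaa': a→6
  n6 'ccaaaa': ·  [P0 ends]
  n7 'b': a→23 b→8 c→9
  n8 'bb': ·  [P1 ends]
  n9 'bc': c→10
  n10 'bcc': c→11
  n11 'bccc': a→12
  n12 'bccca': a→13
  n13 'bcccaa': ·  [P2 ends]
  n14 'ccb': c→15
  n15 'ccbc': b→16
  n16 'ccbcb': a→17
  n17 'ccbcba': ·  [P3 ends]
  n18 'cb': a→19
  n19 'cba': ·  [P4 ends]
  n20 'a': c→21
  n21 'ac': a→22
  n22 'aca': ·  [P5 ends]
  n23 'ba': c→24
  n24 'bac': a→25
  n25 'baca': c→26
  n26 'bacac': ·  [P6 ends]
  n27 'ca': c→28
  n28 'cac': ·  [P7 ends]

Failure links (BFS by depth):
  fail(1) 'c': from fail(0)=0 chase 'c': 0 ⇒ 0;  out=∅∪out(0)=∅
  fail(7) 'b': from fail(0)=0 chase 'b': 0 ⇒ 0;  out=∅∪out(0)=∅
  fail(20) 'a': from fail(0)=0 chase 'a': 0 ⇒ 0;  out=∅∪out(0)=∅
  fail(2) 'cc': from fail(1)=0 chase 'c': 0 ⇒ 1;  out=∅∪out(1)=∅
  fail(8) 'bb': from fail(7)=0 chase 'b': 0 ⇒ 7;  out={1}∪out(7)={1}
  fail(9) 'bc': from fail(7)=0 chase 'c': 0 ⇒ 1;  out=∅∪out(1)=∅
  fail(18) 'cb': from fail(1)=0 chase 'b': 0 ⇒ 7;  out=∅∪out(7)=∅
  fail(21) 'ac': from fail(20)=0 chase 'c': 0 ⇒ 1;  out=∅∪out(1)=∅
  fail(23) 'ba': from fail(7)=0 chase 'a': 0 ⇒ 20;  out=∅∪out(20)=∅
  fail(27) 'ca': from fail(1)=0 chase 'a': 0 ⇒ 20;  out=∅∪out(20)=∅
  fail(3) 'cca': from fail(2)=1 chase 'a': 1 ⇒ 27;  out=∅∪out(27)=∅
  fail(10) 'bcc': from fail(9)=1 chase 'c': 1 ⇒ 2;  out=∅∪out(2)=∅
  fail(14) 'ccb': from fail(2)=1 chase 'b': 1 ⇒ 18;  out=∅∪out(18)=∅
  fail(19) 'cba': from fail(18)=7 chase 'a': 7 ⇒ 23;  out={4}∪out(23)={4}
  fail(22) 'aca': from fail(21)=1 chase 'a': 1 ⇒ 27;  out={5}∪out(27)={5}
  fail(24) 'bac': from fail(23)=20 chase 'c': 20 ⇒ 21;  out=∅∪out(21)=∅
  fail(28) 'cac': from fail(27)=20 chase 'c': 20 ⇒ 21;  out={7}∪out(21)={7}
  fail(4) 'ccaa': from fail(3)=27 chase 'a': 27→20→0 ⇒ 20;  out=∅∪out(20)=∅
  fail(11) 'bccc': from fail(10)=2 chase 'c': 2→1 ⇒ 2;  out=∅∪out(2)=∅
  fail(15) 'ccbc': from fail(14)=18 chase 'c': 18→7 ⇒ 9;  out=∅∪out(9)=∅
  fail(25) 'baca': from fail(24)=21 chase 'a': 21 ⇒ 22;  out=∅∪out(22)={5}
  fail(5) 'ccaaa': from fail(4)=20 chase 'a': 20→0 ⇒ 20;  out=∅∪out(20)=∅
  fail(12) 'bccca': from fail(11)=2 chase 'a': 2 ⇒ 3;  out=∅∪out(3)=∅
  fail(16) 'ccbcb': from fail(15)=9 chase 'b': 9→1 ⇒ 18;  out=∅∪out(18)=∅
  fail(26) 'bacac': from fail(25)=22 chase 'c': 22→27 ⇒ 28;  out={6}∪out(28)={6,7}
  fail(6) 'ccaaaa': from fail(5)=20 chase 'a': 20→0 ⇒ 20;  out={0}∪out(20)={0}
  fail(13) 'bcccaa': from fail(12)=3 chase 'a': 3 ⇒ 4;  out={2}∪out(4)={2}
  fail(17) 'ccbcba': from fail(16)=18 chase 'a': 18 ⇒ 19;  out={3}∪out(19)={3,4}

Scan:
[0] read 'a'  n0⇒n20
[1] read 'b'  n20⇒n7 ·f
[2] read 'b'  n7⇒n8  ** P1@[1:2]
[3] read 'c'  n8⇒n9 ·f
[4] read 'b'  n9⇒n18 ·f
[5] read 'a'  n18⇒n19  ** P4@[3:5]
[6] read 'c'  n19⇒n24 ·f
[7] read 'b'  n24⇒n18 ·f
[8] read 'c'  n18⇒n9 ·f
[9] read 'b'  n9⇒n18 ·f
[10] read 'a'  n18⇒n19  ** P4@[8:10]
[11] read 'a'  n19⇒n20 ·f
[12] read 'b'  n20⇒n7 ·f
[13] read 'a'  n7⇒n23
[14] read 'c'  n23⇒n24
[15] read 'a'  n24⇒n25  ** P5@[13:15]
[16] read 'c'  n25⇒n26  ** P6@[12:16],P7@[14:16]
[17] read 'a'  n26⇒n22 ·f  ** P5@[15:17]
[18] read 'a'  n22⇒n20 ·f
[19] read 'c'  n20⇒n21
[20] read 'c'  n21⇒n2 ·f
[21] read 'c'  n2⇒n2 ·f
[22] read 'b'  n2⇒n14
[23] read 'b'  n14⇒n8 ·f  ** P1@[22:23]
[24] read 'c'  n8⇒n9 ·f
[25] read 'c'  n9⇒n10
[26] read 'b'  n10⇒n14 ·f
[27] read 'a'  n14⇒n19 ·f  ** P4@[25:27]
[28] read 'b'  n19⇒n7 ·f
[29] read 'c'  n7⇒n9
[30] read 'c'  n9⇒n10
[31] read 'c'  n10⇒n11
[32] read 'a'  n11⇒n12
[33] read 'a'  n12⇒n13  ** P2@[28:33]
[34] read 'b'  n13⇒n7 ·f
[35] read 'a'  n7⇒n23
[36] read 'c'  n23⇒n24
[37] read 'c'  n24⇒n2 ·f
[38] read 'b'  n2⇒n14

Matches: [[2,1],[5,4],[10,4],[15,5],[16,6],[16,7],[17,5],[23,1],[27,4],[33,2]]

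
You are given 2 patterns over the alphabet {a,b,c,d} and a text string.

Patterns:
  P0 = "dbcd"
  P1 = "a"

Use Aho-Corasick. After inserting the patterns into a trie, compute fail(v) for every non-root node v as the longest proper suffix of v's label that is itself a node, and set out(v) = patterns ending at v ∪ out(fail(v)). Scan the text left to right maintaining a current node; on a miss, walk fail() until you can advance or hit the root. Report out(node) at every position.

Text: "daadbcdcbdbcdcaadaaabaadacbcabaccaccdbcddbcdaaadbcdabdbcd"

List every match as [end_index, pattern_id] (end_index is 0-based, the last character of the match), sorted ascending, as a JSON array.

Build automaton:
Trie (insert patterns):
  n0 'ε': a→5 d→1
  n1 'd': b→2
  n2 'db': c→3
  n3 'dbc': d→4
  n4 'dbcd': ·  [P0 ends]
  n5 'a': ·  [P1 ends]

Failure links (BFS by depth):
  fail(1) 'd': from fail(0)=0 chase 'd': 0 ⇒ 0;  out=∅∪out(0)=∅
  fail(5) 'a': from fail(0)=0 chase 'a': 0 ⇒ 0;  out={1}∪out(0)={1}
  fail(2) 'db': from fail(1)=0 chase 'b': 0 ⇒ 0;  out=∅∪out(0)=∅
  fail(3) 'dbc': from fail(2)=0 chase 'c': 0 ⇒ 0;  out=∅∪out(0)=∅
  fail(4) 'dbcd': from fail(3)=0 chase 'd': 0 ⇒ 1;  out={0}∪out(1)={0}

Text stream:
pos 0 'd': at 1
pos 1 'a': at 5 (fail-walked)  ** P1@[1:1]
pos 2 'a': at 5 (fail-walked)  ** P1@[2:2]
pos 3 'd': at 1 (fail-walked)
pos 4 'b': at 2
pos 5 'c': at 3
pos 6 'd': at 4  ** P0@[3:6]
pos 7 'c': at 0 (fail-walked)
pos 8 'b': at 0
pos 9 'd': at 1
pos 10 'b': at 2
pos 11 'c': at 3
pos 12 'd': at 4  ** P0@[9:12]
pos 13 'c': at 0 (fail-walked)
pos 14 'a': at 5  ** P1@[14:14]
pos 15 'a': at 5 (fail-walked)  ** P1@[15:15]
pos 16 'd': at 1 (fail-walked)
pos 17 'a': at 5 (fail-walked)  ** P1@[17:17]
pos 18 'a': at 5 (fail-walked)  ** P1@[18:18]
pos 19 'a': at 5 (fail-walked)  ** P1@[19:19]
pos 20 'b': at 0 (fail-walked)
pos 21 'a': at 5  ** P1@[21:21]
pos 22 'a': at 5 (fail-walked)  ** P1@[22:22]
pos 23 'd': at 1 (fail-walked)
pos 24 'a': at 5 (fail-walked)  ** P1@[24:24]
pos 25 'c': at 0 (fail-walked)
pos 26 'b': at 0
pos 27 'c': at 0
pos 28 'a': at 5  ** P1@[28:28]
pos 29 'b': at 0 (fail-walked)
pos 30 'a': at 5  ** P1@[30:30]
pos 31 'c': at 0 (fail-walked)
pos 32 'c': at 0
pos 33 'a': at 5  ** P1@[33:33]
pos 34 'c': at 0 (fail-walked)
pos 35 'c': at 0
pos 36 'd': at 1
pos 37 'b': at 2
pos 38 'c': at 3
pos 39 'd': at 4  ** P0@[36:39]
pos 40 'd': at 1 (fail-walked)
pos 41 'b': at 2
pos 42 'c': at 3
pos 43 'd': at 4  ** P0@[40:43]
pos 44 'a': at 5 (fail-walked)  ** P1@[44:44]
pos 45 'a': at 5 (fail-walked)  ** P1@[45:45]
pos 46 'a': at 5 (fail-walked)  ** P1@[46:46]
pos 47 'd': at 1 (fail-walked)
pos 48 'b': at 2
pos 49 'c': at 3
pos 50 'd': at 4  ** P0@[47:50]
pos 51 'a': at 5 (fail-walked)  ** P1@[51:51]
pos 52 'b': at 0 (fail-walked)
pos 53 'd': at 1
pos 54 'b': at 2
pos 55 'c': at 3
pos 56 'd': at 4  ** P0@[53:56]

All matches (sorted): [[1,1],[2,1],[6,0],[12,0],[14,1],[15,1],[17,1],[18,1],[19,1],[21,1],[22,1],[24,1],[28,1],[30,1],[33,1],[39,0],[43,0],[44,1],[45,1],[46,1],[50,0],[51,1],[56,0]]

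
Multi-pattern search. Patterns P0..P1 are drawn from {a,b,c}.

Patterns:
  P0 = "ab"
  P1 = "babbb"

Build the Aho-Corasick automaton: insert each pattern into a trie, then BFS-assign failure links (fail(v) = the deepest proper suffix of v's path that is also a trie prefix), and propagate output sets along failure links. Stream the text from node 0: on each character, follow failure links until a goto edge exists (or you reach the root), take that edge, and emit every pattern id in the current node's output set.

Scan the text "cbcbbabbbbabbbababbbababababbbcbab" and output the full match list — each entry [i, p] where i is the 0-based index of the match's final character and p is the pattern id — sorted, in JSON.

Build automaton:
Trie nodes:
  n0 'ε': a→1 b→3
  n1 'a': b→2
  n2 'ab': ·  [P0 ends]
  n3 'b': a→4
  n4 'ba': b→5
  n5 'bab': b→6
  n6 'babb': b→7
  n7 'babbb': ·  [P1 ends]

Failure links (BFS by depth):
  n1('a'): parent n0 fail=0; on 'a' 0 → fail=0;  out ∅∪∅=∅
  n3('b'): parent n0 fail=0; on 'b' 0 → fail=0;  out ∅∪∅=∅
  n2('ab'): parent n1 fail=0; on 'b' 0 → fail=3;  out {0}∪∅={0}
  n4('ba'): parent n3 fail=0; on 'a' 0 → fail=1;  out ∅∪∅=∅
  n5('bab'): parent n4 fail=1; on 'b' 1 → fail=2;  out ∅∪{0}={0}
  n6('babb'): parent n5 fail=2; on 'b' 2→3→0 → fail=3;  out ∅∪∅=∅
  n7('babbb'): parent n6 fail=3; on 'b' 3→0 → fail=3;  out {1}∪∅={1}

Text stream:
i=0 'c': node 0→0
i=1 'b': node 0→3
i=2 'c': node 3→0 ·f
i=3 'b': node 0→3
i=4 'b': node 3→3 ·f
i=5 'a': node 3→4
i=6 'b': node 4→5  → match P0@[5:6]
i=7 'b': node 5→6
i=8 'b': node 6→7  → match P1@[4:8]
i=9 'b': node 7→3 ·f
i=10 'a': node 3→4
i=11 'b': node 4→5  → match P0@[10:11]
i=12 'b': node 5→6
i=13 'b': node 6→7  → match P1@[9:13]
i=14 'a': node 7→4 ·f
i=15 'b': node 4→5  → match P0@[14:15]
i=16 'a': node 5→4 ·f
i=17 'b': node 4→5  → match P0@[16:17]
i=18 'b': node 5→6
i=19 'b': node 6→7  → match P1@[15:19]
i=20 'a': node 7→4 ·f
i=21 'b': node 4→5  → match P0@[20:21]
i=22 'a': node 5→4 ·f
i=23 'b': node 4→5  → match P0@[22:23]
i=24 'a': node 5→4 ·f
i=25 'b': node 4→5  → match P0@[24:25]
i=26 'a': node 5→4 ·f
i=27 'b': node 4→5  → match P0@[26:27]
i=28 'b': node 5→6
i=29 'b': node 6→7  → match P1@[25:29]
i=30 'c': node 7→0 ·f
i=31 'b': node 0→3
i=32 'a': node 3→4
i=33 'b': node 4→5  → match P0@[32:33]

Matches: [[6,0],[8,1],[11,0],[13,1],[15,0],[17,0],[19,1],[21,0],[23,0],[25,0],[27,0],[29,1],[33,0]]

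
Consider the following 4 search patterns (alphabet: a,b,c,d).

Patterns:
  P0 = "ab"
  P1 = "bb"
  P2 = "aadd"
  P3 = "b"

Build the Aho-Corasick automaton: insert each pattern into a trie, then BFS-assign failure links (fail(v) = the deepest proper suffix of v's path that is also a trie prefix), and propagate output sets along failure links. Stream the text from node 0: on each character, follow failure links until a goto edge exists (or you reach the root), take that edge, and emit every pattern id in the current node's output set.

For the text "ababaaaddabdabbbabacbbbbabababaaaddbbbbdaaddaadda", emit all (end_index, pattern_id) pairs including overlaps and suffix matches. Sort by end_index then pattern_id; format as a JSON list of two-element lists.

Build:
Trie nodes:
  n0 'ε': a→1 b→3
  n1 'a': a→5 b→2
  n2 'ab': ·  [P0 ends]
  n3 'b': b→4  [P3 ends]
  n4 'bb': ·  [P1 ends]
  n5 'aa': d→6
  n6 'aad': d→7
  n7 'aadd': ·  [P2 ends]

BFS fail/out derivation:
  n1('a'): parent n0 fail=0; on 'a' 0 → fail=0;  out ∅∪∅=∅
  n3('b'): parent n0 fail=0; on 'b' 0 → fail=0;  out {3}∪∅={3}
  n2('ab'): parent n1 fail=0; on 'b' 0 → fail=3;  out {0}∪{3}={0,3}
  n4('bb'): parent n3 fail=0; on 'b' 0 → fail=3;  out {1}∪{3}={1,3}
  n5('aa'): parent n1 fail=0; on 'a' 0 → fail=1;  out ∅∪∅=∅
  n6('aad'): parent n5 fail=1; on 'd' 1→0 → fail=0;  out ∅∪∅=∅
  n7('aadd'): parent n6 fail=0; on 'd' 0 → fail=0;  out {2}∪∅={2}

Run:
pos 0 'a': at 1
pos 1 'b': at 2  emit P0@[0:1],P3@[1:1]
pos 2 'a': at 1 (via fail)
pos 3 'b': at 2  emit P0@[2:3],P3@[3:3]
pos 4 'a': at 1 (via fail)
pos 5 'a': at 5
pos 6 'a': at 5 (via fail)
pos 7 'd': at 6
pos 8 'd': at 7  emit P2@[5:8]
pos 9 'a': at 1 (via fail)
pos 10 'b': at 2  emit P0@[9:10],P3@[10:10]
pos 11 'd': at 0 (via fail)
pos 12 'a': at 1
pos 13 'b': at 2  emit P0@[12:13],P3@[13:13]
pos 14 'b': at 4 (via fail)  emit P1@[13:14],P3@[14:14]
pos 15 'b': at 4 (via fail)  emit P1@[14:15],P3@[15:15]
pos 16 'a': at 1 (via fail)
pos 17 'b': at 2  emit P0@[16:17],P3@[17:17]
pos 18 'a': at 1 (via fail)
pos 19 'c': at 0 (via fail)
pos 20 'b': at 3  emit P3@[20:20]
pos 21 'b': at 4  emit P1@[20:21],P3@[21:21]
pos 22 'b': at 4 (via fail)  emit P1@[21:22],P3@[22:22]
pos 23 'b': at 4 (via fail)  emit P1@[22:23],P3@[23:23]
pos 24 'a': at 1 (via fail)
pos 25 'b': at 2  emit P0@[24:25],P3@[25:25]
pos 26 'a': at 1 (via fail)
pos 27 'b': at 2  emit P0@[26:27],P3@[27:27]
pos 28 'a': at 1 (via fail)
pos 29 'b': at 2  emit P0@[28:29],P3@[29:29]
pos 30 'a': at 1 (via fail)
pos 31 'a': at 5
pos 32 'a': at 5 (via fail)
pos 33 'd': at 6
pos 34 'd': at 7  emit P2@[31:34]
pos 35 'b': at 3 (via fail)  emit P3@[35:35]
pos 36 'b': at 4  emit P1@[35:36],P3@[36:36]
pos 37 'b': at 4 (via fail)  emit P1@[36:37],P3@[37:37]
pos 38 'b': at 4 (via fail)  emit P1@[37:38],P3@[38:38]
pos 39 'd': at 0 (via fail)
pos 40 'a': at 1
pos 41 'a': at 5
pos 42 'd': at 6
pos 43 'd': at 7  emit P2@[40:43]
pos 44 'a': at 1 (via fail)
pos 45 'a': at 5
pos 46 'd': at 6
pos 47 'd': at 7  emit P2@[44:47]
pos 48 'a': at 1 (via fail)

Result: [[1,0],[1,3],[3,0],[3,3],[8,2],[10,0],[10,3],[13,0],[13,3],[14,1],[14,3],[15,1],[15,3],[17,0],[17,3],[20,3],[21,1],[21,3],[22,1],[22,3],[23,1],[23,3],[25,0],[25,3],[27,0],[27,3],[29,0],[29,3],[34,2],[35,3],[36,1],[36,3],[37,1],[37,3],[38,1],[38,3],[43,2],[47,2]]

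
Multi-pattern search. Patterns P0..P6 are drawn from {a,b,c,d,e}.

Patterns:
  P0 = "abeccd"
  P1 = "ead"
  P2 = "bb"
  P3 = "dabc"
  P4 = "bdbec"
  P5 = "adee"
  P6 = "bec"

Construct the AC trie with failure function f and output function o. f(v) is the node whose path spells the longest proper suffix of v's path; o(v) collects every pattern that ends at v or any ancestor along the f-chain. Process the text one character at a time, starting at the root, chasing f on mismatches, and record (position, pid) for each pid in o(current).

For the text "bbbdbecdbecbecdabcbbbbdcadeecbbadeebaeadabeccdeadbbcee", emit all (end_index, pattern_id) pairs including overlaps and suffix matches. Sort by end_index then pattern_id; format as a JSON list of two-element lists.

Construct AC machine:
Trie (insert patterns):
  0='ε' goto a→1 b→10 d→12 e→7
  1='a' goto b→2 d→20
  2='ab' goto e→3
  3='abe' goto c→4
  4='abec' goto c→5
  5='abecc' goto d→6
  6='abeccd' goto ·  [P0 ends]
  7='e' goto a→8
  8='ea' goto d→9
  9='ead' goto ·  [P1 ends]
  10='b' goto b→11 d→16 e→23
  11='bb' goto ·  [P2 ends]
  12='d' goto a→13
  13='da' goto b→14
  14='dab' goto c→15
  15='dabc' goto ·  [P3 ends]
  16='bd' goto b→17
  17='bdb' goto e→18
  18='bdbe' goto c→19
  19='bdbec' goto ·  [P4 ends]
  20='ad' goto e→21
  21='ade' goto e→22
  22='adee' goto ·  [P5 ends]
  23='be' goto c→24
  24='bec' goto ·  [P6 ends]

BFS fail/out derivation:
  n1('a'): parent n0 fail=0; on 'a' 0 → fail=0;  out ∅∪∅=∅
  n7('e'): parent n0 fail=0; on 'e' 0 → fail=0;  out ∅∪∅=∅
  n10('b'): parent n0 fail=0; on 'b' 0 → fail=0;  out ∅∪∅=∅
  n12('d'): parent n0 fail=0; on 'd' 0 → fail=0;  out ∅∪∅=∅
  n2('ab'): parent n1 fail=0; on 'b' 0 → fail=10;  out ∅∪∅=∅
  n8('ea'): parent n7 fail=0; on 'a' 0 → fail=1;  out ∅∪∅=∅
  n11('bb'): parent n10 fail=0; on 'b' 0 → fail=10;  out {2}∪∅={2}
  n13('da'): parent n12 fail=0; on 'a' 0 → fail=1;  out ∅∪∅=∅
  n16('bd'): parent n10 fail=0; on 'd' 0 → fail=12;  out ∅∪∅=∅
  n20('ad'): parent n1 fail=0; on 'd' 0 → fail=12;  out ∅∪∅=∅
  n23('be'): parent n10 fail=0; on 'e' 0 → fail=7;  out ∅∪∅=∅
  n3('abe'): parent n2 fail=10; on 'e' 10 → fail=23;  out ∅∪∅=∅
  n9('ead'): parent n8 fail=1; on 'd' 1 → fail=20;  out {1}∪∅={1}
  n14('dab'): parent n13 fail=1; on 'b' 1 → fail=2;  out ∅∪∅=∅
  n17('bdb'): parent n16 fail=12; on 'b' 12→0 → fail=10;  out ∅∪∅=∅
  n21('ade'): parent n20 fail=12; on 'e' 12→0 → fail=7;  out ∅∪∅=∅
  n24('bec'): parent n23 fail=7; on 'c' 7→0 → fail=0;  out {6}∪∅={6}
  n4('abec'): parent n3 fail=23; on 'c' 23 → fail=24;  out ∅∪{6}={6}
  n15('dabc'): parent n14 fail=2; on 'c' 2→10→0 → fail=0;  out {3}∪∅={3}
  n18('bdbe'): parent n17 fail=10; on 'e' 10 → fail=23;  out ∅∪∅=∅
  n22('adee'): parent n21 fail=7; on 'e' 7→0 → fail=7;  out {5}∪∅={5}
  n5('abecc'): parent n4 fail=24; on 'c' 24→0 → fail=0;  out ∅∪∅=∅
  n19('bdbec'): parent n18 fail=23; on 'c' 23 → fail=24;  out {4}∪{6}={4,6}
  n6('abeccd'): parent n5 fail=0; on 'd' 0 → fail=12;  out {0}∪∅={0}

Run:
i=0 'b': node 0→10
i=1 'b': node 10→11  emit P2@[0:1]
i=2 'b': node 11→11 (via fail)  emit P2@[1:2]
i=3 'd': node 11→16 (via fail)
i=4 'b': node 16→17
i=5 'e': node 17→18
i=6 'c': node 18→19  emit P4@[2:6],P6@[4:6]
i=7 'd': node 19→12 (via fail)
i=8 'b': node 12→10 (via fail)
i=9 'e': node 10→23
i=10 'c': node 23→24  emit P6@[8:10]
i=11 'b': node 24→10 (via fail)
i=12 'e': node 10→23
i=13 'c': node 23→24  emit P6@[11:13]
i=14 'd': node 24→12 (via fail)
i=15 'a': node 12→13
i=16 'b': node 13→14
i=17 'c': node 14→15  emit P3@[14:17]
i=18 'b': node 15→10 (via fail)
i=19 'b': node 10→11  emit P2@[18:19]
i=20 'b': node 11→11 (via fail)  emit P2@[19:20]
i=21 'b': node 11→11 (via fail)  emit P2@[20:21]
i=22 'd': node 11→16 (via fail)
i=23 'c': node 16→0 (via fail)
i=24 'a': node 0→1
i=25 'd': node 1→20
i=26 'e': node 20→21
i=27 'e': node 21→22  emit P5@[24:27]
i=28 'c': node 22→0 (via fail)
i=29 'b': node 0→10
i=30 'b': node 10→11  emit P2@[29:30]
i=31 'a': node 11→1 (via fail)
i=32 'd': node 1→20
i=33 'e': node 20→21
i=34 'e': node 21→22  emit P5@[31:34]
i=35 'b': node 22→10 (via fail)
i=36 'a': node 10→1 (via fail)
i=37 'e': node 1→7 (via fail)
i=38 'a': node 7→8
i=39 'd': node 8→9  emit P1@[37:39]
i=40 'a': node 9→13 (via fail)
i=41 'b': node 13→14
i=42 'e': node 14→3 (via fail)
i=43 'c': node 3→4  emit P6@[41:43]
i=44 'c': node 4→5
i=45 'd': node 5→6  emit P0@[40:45]
i=46 'e': node 6→7 (via fail)
i=47 'a': node 7→8
i=48 'd': node 8→9  emit P1@[46:48]
i=49 'b': node 9→10 (via fail)
i=50 'b': node 10→11  emit P2@[49:50]
i=51 'c': node 11→0 (via fail)
i=52 'e': node 0→7
i=53 'e': node 7→7 (via fail)

All matches (sorted): [[1,2],[2,2],[6,4],[6,6],[10,6],[13,6],[17,3],[19,2],[20,2],[21,2],[27,5],[30,2],[34,5],[39,1],[43,6],[45,0],[48,1],[50,2]]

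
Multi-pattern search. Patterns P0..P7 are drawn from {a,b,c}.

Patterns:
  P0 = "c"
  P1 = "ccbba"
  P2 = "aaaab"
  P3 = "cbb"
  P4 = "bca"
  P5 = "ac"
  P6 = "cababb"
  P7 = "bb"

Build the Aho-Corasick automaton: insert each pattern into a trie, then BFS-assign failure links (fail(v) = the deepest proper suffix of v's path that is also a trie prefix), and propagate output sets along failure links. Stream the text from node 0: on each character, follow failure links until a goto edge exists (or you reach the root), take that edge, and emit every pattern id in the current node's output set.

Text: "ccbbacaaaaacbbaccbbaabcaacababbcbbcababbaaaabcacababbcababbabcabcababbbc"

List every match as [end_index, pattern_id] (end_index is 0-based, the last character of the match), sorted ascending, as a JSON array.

Construct AC machine:
Trie (insert patterns):
  n0 'ε': a→6 b→13 c→1
  n1 'c': a→17 b→11 c→2  ←P0
  n2 'cc': b→3
  n3 'ccb': b→4
  n4 'ccbb': a→5
  n5 'ccbba': ·  ←P1
  n6 'a': a→7 c→16
  n7 'aa': a→8
  n8 'aaa': a→9
  n9 'aaaa': b→10
  n10 'aaaab': ·  ←P2
  n11 'cb': b→12
  n12 'cbb': ·  ←P3
  n13 'b': b→22 c→14
  n14 'bc': a→15
  n15 'bca': ·  ←P4
  n16 'ac': ·  ←P5
  n17 'ca': b→18
  n18 'cab': a→19
  n19 'caba': b→20
  n20 'cabab': b→21
  n21 'cababb': ·  ←P6
  n22 'bb': ·  ←P7

BFS fail/out derivation:
  n1('c'): parent n0 fail=0; on 'c' 0 → fail=0;  out {0}∪∅={0}
  n6('a'): parent n0 fail=0; on 'a' 0 → fail=0;  out ∅∪∅=∅
  n13('b'): parent n0 fail=0; on 'b' 0 → fail=0;  out ∅∪∅=∅
  n2('cc'): parent n1 fail=0; on 'c' 0 → fail=1;  out ∅∪{0}={0}
  n7('aa'): parent n6 fail=0; on 'a' 0 → fail=6;  out ∅∪∅=∅
  n11('cb'): parent n1 fail=0; on 'b' 0 → fail=13;  out ∅∪∅=∅
  n14('bc'): parent n13 fail=0; on 'c' 0 → fail=1;  out ∅∪{0}={0}
  n16('ac'): parent n6 fail=0; on 'c' 0 → fail=1;  out {5}∪{0}={0,5}
  n17('ca'): parent n1 fail=0; on 'a' 0 → fail=6;  out ∅∪∅=∅
  n22('bb'): parent n13 fail=0; on 'b' 0 → fail=13;  out {7}∪∅={7}
  n3('ccb'): parent n2 fail=1; on 'b' 1 → fail=11;  out ∅∪∅=∅
  n8('aaa'): parent n7 fail=6; on 'a' 6 → fail=7;  out ∅∪∅=∅
  n12('cbb'): parent n11 fail=13; on 'b' 13 → fail=22;  out {3}∪{7}={3,7}
  n15('bca'): parent n14 fail=1; on 'a' 1 → fail=17;  out {4}∪∅={4}
  n18('cab'): parent n17 fail=6; on 'b' 6→0 → fail=13;  out ∅∪∅=∅
  n4('ccbb'): parent n3 fail=11; on 'b' 11 → fail=12;  out ∅∪{3,7}={3,7}
  n9('aaaa'): parent n8 fail=7; on 'a' 7 → fail=8;  out ∅∪∅=∅
  n19('caba'): parent n18 fail=13; on 'a' 13→0 → fail=6;  out ∅∪∅=∅
  n5('ccbba'): parent n4 fail=12; on 'a' 12→22→13→0 → fail=6;  out {1}∪∅={1}
  n10('aaaab'): parent n9 fail=8; on 'b' 8→7→6→0 → fail=13;  out {2}∪∅={2}
  n20('cabab'): parent n19 fail=6; on 'b' 6→0 → fail=13;  out ∅∪∅=∅
  n21('cababb'): parent n20 fail=13; on 'b' 13 → fail=22;  out {6}∪{7}={6,7}

Scan:
i=0 'c': node 0→1  → match P0@[0:0]
i=1 'c': node 1→2  → match P0@[1:1]
i=2 'b': node 2→3
i=3 'b': node 3→4  → match P3@[1:3],P7@[2:3]
i=4 'a': node 4→5  → match P1@[0:4]
i=5 'c': node 5→16 (via fail)  → match P0@[5:5],P5@[4:5]
i=6 'a': node 16→17 (via fail)
i=7 'a': node 17→7 (via fail)
i=8 'a': node 7→8
i=9 'a': node 8→9
i=10 'a': node 9→9 (via fail)
i=11 'c': node 9→16 (via fail)  → match P0@[11:11],P5@[10:11]
i=12 'b': node 16→11 (via fail)
i=13 'b': node 11→12  → match P3@[11:13],P7@[12:13]
i=14 'a': node 12→6 (via fail)
i=15 'c': node 6→16  → match P0@[15:15],P5@[14:15]
i=16 'c': node 16→2 (via fail)  → match P0@[16:16]
i=17 'b': node 2→3
i=18 'b': node 3→4  → match P3@[16:18],P7@[17:18]
i=19 'a': node 4→5  → match P1@[15:19]
i=20 'a': node 5→7 (via fail)
i=21 'b': node 7→13 (via fail)
i=22 'c': node 13→14  → match P0@[22:22]
i=23 'a': node 14→15  → match P4@[21:23]
i=24 'a': node 15→7 (via fail)
i=25 'c': node 7→16 (via fail)  → match P0@[25:25],P5@[24:25]
i=26 'a': node 16→17 (via fail)
i=27 'b': node 17→18
i=28 'a': node 18→19
i=29 'b': node 19→20
i=30 'b': node 20→21  → match P6@[25:30],P7@[29:30]
i=31 'c': node 21→14 (via fail)  → match P0@[31:31]
i=32 'b': node 14→11 (via fail)
i=33 'b': node 11→12  → match P3@[31:33],P7@[32:33]
i=34 'c': node 12→14 (via fail)  → match P0@[34:34]
i=35 'a': node 14→15  → match P4@[33:35]
i=36 'b': node 15→18 (via fail)
i=37 'a': node 18→19
i=38 'b': node 19→20
i=39 'b': node 20→21  → match P6@[34:39],P7@[38:39]
i=40 'a': node 21→6 (via fail)
i=41 'a': node 6→7
i=42 'a': node 7→8
i=43 'a': node 8→9
i=44 'b': node 9→10  → match P2@[40:44]
i=45 'c': node 10→14 (via fail)  → match P0@[45:45]
i=46 'a': node 14→15  → match P4@[44:46]
i=47 'c': node 15→16 (via fail)  → match P0@[47:47],P5@[46:47]
i=48 'a': node 16→17 (via fail)
i=49 'b': node 17→18
i=50 'a': node 18→19
i=51 'b': node 19→20
i=52 'b': node 20→21  → match P6@[47:52],P7@[51:52]
i=53 'c': node 21→14 (via fail)  → match P0@[53:53]
i=54 'a': node 14→15  → match P4@[52:54]
i=55 'b': node 15→18 (via fail)
i=56 'a': node 18→19
i=57 'b': node 19→20
i=58 'b': node 20→21  → match P6@[53:58],P7@[57:58]
i=59 'a': node 21→6 (via fail)
i=60 'b': node 6→13 (via fail)
i=61 'c': node 13→14  → match P0@[61:61]
i=62 'a': node 14→15  → match P4@[60:62]
i=63 'b': node 15→18 (via fail)
i=64 'c': node 18→14 (via fail)  → match P0@[64:64]
i=65 'a': node 14→15  → match P4@[63:65]
i=66 'b': node 15→18 (via fail)
i=67 'a': node 18→19
i=68 'b': node 19→20
i=69 'b': node 20→21  → match P6@[64:69],P7@[68:69]
i=70 'b': node 21→22 (via fail)  → match P7@[69:70]
i=71 'c': node 22→14 (via fail)  → match P0@[71:71]

Result: [[0,0],[1,0],[3,3],[3,7],[4,1],[5,0],[5,5],[11,0],[11,5],[13,3],[13,7],[15,0],[15,5],[16,0],[18,3],[18,7],[19,1],[22,0],[23,4],[25,0],[25,5],[30,6],[30,7],[31,0],[33,3],[33,7],[34,0],[35,4],[39,6],[39,7],[44,2],[45,0],[46,4],[47,0],[47,5],[52,6],[52,7],[53,0],[54,4],[58,6],[58,7],[61,0],[62,4],[64,0],[65,4],[69,6],[69,7],[70,7],[71,0]]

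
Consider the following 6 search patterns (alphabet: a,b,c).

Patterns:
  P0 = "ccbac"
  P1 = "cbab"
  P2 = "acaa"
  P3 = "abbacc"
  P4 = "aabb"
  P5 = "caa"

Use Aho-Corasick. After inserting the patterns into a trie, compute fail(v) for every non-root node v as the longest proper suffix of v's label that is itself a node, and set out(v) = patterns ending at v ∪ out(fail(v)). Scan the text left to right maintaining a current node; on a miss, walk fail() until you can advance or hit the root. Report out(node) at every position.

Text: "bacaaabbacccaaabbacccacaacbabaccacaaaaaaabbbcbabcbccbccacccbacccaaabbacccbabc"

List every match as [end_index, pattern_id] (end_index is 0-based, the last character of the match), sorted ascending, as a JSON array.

Construct AC machine:
Trie (insert patterns):
  n0 'ε': a→9 c→1
  n1 'c': a→21 b→6 c→2
  n2 'cc': b→3
  n3 'ccb': a→4
  n4 'ccba': c→5
  n5 'ccbac': ·  ←P0
  n6 'cb': a→7
  n7 'cba': b→8
  n8 'cbab': ·  ←P1
  n9 'a': a→18 b→13 c→10
  n10 'ac': a→11
  n11 'aca': a→12
  n12 'acaa': ·  ←P2
  n13 'ab': b→14
  n14 'abb': a→15
  n15 'abba': c→16
  n16 'abbac': c→17
  n17 'abbacc': ·  ←P3
  n18 'aa': b→19
  n19 'aab': b→20
  n20 'aabb': ·  ←P4
  n21 'ca': a→22
  n22 'caa': ·  ←P5

Failure links (BFS by depth):
  n1('c'): parent n0 fail=0; on 'c' 0 → fail=0;  out ∅∪∅=∅
  n9('a'): parent n0 fail=0; on 'a' 0 → fail=0;  out ∅∪∅=∅
  n2('cc'): parent n1 fail=0; on 'c' 0 → fail=1;  out ∅∪∅=∅
  n6('cb'): parent n1 fail=0; on 'b' 0 → fail=0;  out ∅∪∅=∅
  n10('ac'): parent n9 fail=0; on 'c' 0 → fail=1;  out ∅∪∅=∅
  n13('ab'): parent n9 fail=0; on 'b' 0 → fail=0;  out ∅∪∅=∅
  n18('aa'): parent n9 fail=0; on 'a' 0 → fail=9;  out ∅∪∅=∅
  n21('ca'): parent n1 fail=0; on 'a' 0 → fail=9;  out ∅∪∅=∅
  n3('ccb'): parent n2 fail=1; on 'b' 1 → fail=6;  out ∅∪∅=∅
  n7('cba'): parent n6 fail=0; on 'a' 0 → fail=9;  out ∅∪∅=∅
  n11('aca'): parent n10 fail=1; on 'a' 1 → fail=21;  out ∅∪∅=∅
  n14('abb'): parent n13 fail=0; on 'b' 0 → fail=0;  out ∅∪∅=∅
  n19('aab'): parent n18 fail=9; on 'b' 9 → fail=13;  out ∅∪∅=∅
  n22('caa'): parent n21 fail=9; on 'a' 9 → fail=18;  out {5}∪∅={5}
  n4('ccba'): parent n3 fail=6; on 'a' 6 → fail=7;  out ∅∪∅=∅
  n8('cbab'): parent n7 fail=9; on 'b' 9 → fail=13;  out {1}∪∅={1}
  n12('acaa'): parent n11 fail=21; on 'a' 21 → fail=22;  out {2}∪{5}={2,5}
  n15('abba'): parent n14 fail=0; on 'a' 0 → fail=9;  out ∅∪∅=∅
  n20('aabb'): parent n19 fail=13; on 'b' 13 → fail=14;  out {4}∪∅={4}
  n5('ccbac'): parent n4 fail=7; on 'c' 7→9 → fail=10;  out {0}∪∅={0}
  n16('abbac'): parent n15 fail=9; on 'c' 9 → fail=10;  out ∅∪∅=∅
  n17('abbacc'): parent n16 fail=10; on 'c' 10→1 → fail=2;  out {3}∪∅={3}

Scan:
pos 0 'b': at 0
pos 1 'a': at 9
pos 2 'c': at 10
pos 3 'a': at 11
pos 4 'a': at 12  → match P2@[1:4],P5@[2:4]
pos 5 'a': at 18 (fail-walked)
pos 6 'b': at 19
pos 7 'b': at 20  → match P4@[4:7]
pos 8 'a': at 15 (fail-walked)
pos 9 'c': at 16
pos 10 'c': at 17  → match P3@[5:10]
pos 11 'c': at 2 (fail-walked)
pos 12 'a': at 21 (fail-walked)
pos 13 'a': at 22  → match P5@[11:13]
pos 14 'a': at 18 (fail-walked)
pos 15 'b': at 19
pos 16 'b': at 20  → match P4@[13:16]
pos 17 'a': at 15 (fail-walked)
pos 18 'c': at 16
pos 19 'c': at 17  → match P3@[14:19]
pos 20 'c': at 2 (fail-walked)
pos 21 'a': at 21 (fail-walked)
pos 22 'c': at 10 (fail-walked)
pos 23 'a': at 11
pos 24 'a': at 12  → match P2@[21:24],P5@[22:24]
pos 25 'c': at 10 (fail-walked)
pos 26 'b': at 6 (fail-walked)
pos 27 'a': at 7
pos 28 'b': at 8  → match P1@[25:28]
pos 29 'a': at 9 (fail-walked)
pos 30 'c': at 10
pos 31 'c': at 2 (fail-walked)
pos 32 'a': at 21 (fail-walked)
pos 33 'c': at 10 (fail-walked)
pos 34 'a': at 11
pos 35 'a': at 12  → match P2@[32:35],P5@[33:35]
pos 36 'a': at 18 (fail-walked)
pos 37 'a': at 18 (fail-walked)
pos 38 'a': at 18 (fail-walked)
pos 39 'a': at 18 (fail-walked)
pos 40 'a': at 18 (fail-walked)
pos 41 'b': at 19
pos 42 'b': at 20  → match P4@[39:42]
pos 43 'b': at 0 (fail-walked)
pos 44 'c': at 1
pos 45 'b': at 6
pos 46 'a': at 7
pos 47 'b': at 8  → match P1@[44:47]
pos 48 'c': at 1 (fail-walked)
pos 49 'b': at 6
pos 50 'c': at 1 (fail-walked)
pos 51 'c': at 2
pos 52 'b': at 3
pos 53 'c': at 1 (fail-walked)
pos 54 'c': at 2
pos 55 'a': at 21 (fail-walked)
pos 56 'c': at 10 (fail-walked)
pos 57 'c': at 2 (fail-walked)
pos 58 'c': at 2 (fail-walked)
pos 59 'b': at 3
pos 60 'a': at 4
pos 61 'c': at 5  → match P0@[57:61]
pos 62 'c': at 2 (fail-walked)
pos 63 'c': at 2 (fail-walked)
pos 64 'a': at 21 (fail-walked)
pos 65 'a': at 22  → match P5@[63:65]
pos 66 'a': at 18 (fail-walked)
pos 67 'b': at 19
pos 68 'b': at 20  → match P4@[65:68]
pos 69 'a': at 15 (fail-walked)
pos 70 'c': at 16
pos 71 'c': at 17  → match P3@[66:71]
pos 72 'c': at 2 (fail-walked)
pos 73 'b': at 3
pos 74 'a': at 4
pos 75 'b': at 8 (fail-walked)  → match P1@[72:75]
pos 76 'c': at 1 (fail-walked)

All matches (sorted): [[4,2],[4,5],[7,4],[10,3],[13,5],[16,4],[19,3],[24,2],[24,5],[28,1],[35,2],[35,5],[42,4],[47,1],[61,0],[65,5],[68,4],[71,3],[75,1]]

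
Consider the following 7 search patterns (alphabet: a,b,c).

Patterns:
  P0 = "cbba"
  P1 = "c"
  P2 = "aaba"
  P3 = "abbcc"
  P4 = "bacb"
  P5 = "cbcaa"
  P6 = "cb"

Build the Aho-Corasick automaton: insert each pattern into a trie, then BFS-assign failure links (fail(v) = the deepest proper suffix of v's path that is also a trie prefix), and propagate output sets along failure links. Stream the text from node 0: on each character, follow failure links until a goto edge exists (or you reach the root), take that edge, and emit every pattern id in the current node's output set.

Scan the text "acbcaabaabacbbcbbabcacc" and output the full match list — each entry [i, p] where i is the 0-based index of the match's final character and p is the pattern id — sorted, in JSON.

Build:
Trie nodes:
  0='ε' goto a→5 b→13 c→1
  1='c' goto b→2  ←P1
  2='cb' goto b→3 c→17  ←P6
  3='cbb' goto a→4
  4='cbba' goto ·  ←P0
  5='a' goto a→6 b→9
  6='aa' goto b→7
  7='aab' goto a→8
  8='aaba' goto ·  ←P2
  9='ab' goto b→10
  10='abb' goto c→11
  11='abbc' goto c→12
  12='abbcc' goto ·  ←P3
  13='b' goto a→14
  14='ba' goto c→15
  15='bac' goto b→16
  16='bacb' goto ·  ←P4
  17='cbc' goto a→18
  18='cbca' goto a→19
  19='cbcaa' goto ·  ←P5

Failure links (BFS by depth):
  n1('c'): parent n0 fail=0; on 'c' 0 → fail=0;  out {1}∪∅={1}
  n5('a'): parent n0 fail=0; on 'a' 0 → fail=0;  out ∅∪∅=∅
  n13('b'): parent n0 fail=0; on 'b' 0 → fail=0;  out ∅∪∅=∅
  n2('cb'): parent n1 fail=0; on 'b' 0 → fail=13;  out {6}∪∅={6}
  n6('aa'): parent n5 fail=0; on 'a' 0 → fail=5;  out ∅∪∅=∅
  n9('ab'): parent n5 fail=0; on 'b' 0 → fail=13;  out ∅∪∅=∅
  n14('ba'): parent n13 fail=0; on 'a' 0 → fail=5;  out ∅∪∅=∅
  n3('cbb'): parent n2 fail=13; on 'b' 13→0 → fail=13;  out ∅∪∅=∅
  n7('aab'): parent n6 fail=5; on 'b' 5 → fail=9;  out ∅∪∅=∅
  n10('abb'): parent n9 fail=13; on 'b' 13→0 → fail=13;  out ∅∪∅=∅
  n15('bac'): parent n14 fail=5; on 'c' 5→0 → fail=1;  out ∅∪{1}={1}
  n17('cbc'): parent n2 fail=13; on 'c' 13→0 → fail=1;  out ∅∪{1}={1}
  n4('cbba'): parent n3 fail=13; on 'a' 13 → fail=14;  out {0}∪∅={0}
  n8('aaba'): parent n7 fail=9; on 'a' 9→13 → fail=14;  out {2}∪∅={2}
  n11('abbc'): parent n10 fail=13; on 'c' 13→0 → fail=1;  out ∅∪{1}={1}
  n16('bacb'): parent n15 fail=1; on 'b' 1 → fail=2;  out {4}∪{6}={4,6}
  n18('cbca'): parent n17 fail=1; on 'a' 1→0 → fail=5;  out ∅∪∅=∅
  n12('abbcc'): parent n11 fail=1; on 'c' 1→0 → fail=1;  out {3}∪{1}={1,3}
  n19('cbcaa'): parent n18 fail=5; on 'a' 5 → fail=6;  out {5}∪∅={5}

Text stream:
i=0 'a': node 0→5
i=1 'c': node 5→1 (via fail)  emit P1@[1:1]
i=2 'b': node 1→2  emit P6@[1:2]
i=3 'c': node 2→17  emit P1@[3:3]
i=4 'a': node 17→18
i=5 'a': node 18→19  emit P5@[1:5]
i=6 'b': node 19→7 (via fail)
i=7 'a': node 7→8  emit P2@[4:7]
i=8 'a': node 8→6 (via fail)
i=9 'b': node 6→7
i=10 'a': node 7→8  emit P2@[7:10]
i=11 'c': node 8→15 (via fail)  emit P1@[11:11]
i=12 'b': node 15→16  emit P4@[9:12],P6@[11:12]
i=13 'b': node 16→3 (via fail)
i=14 'c': node 3→1 (via fail)  emit P1@[14:14]
i=15 'b': node 1→2  emit P6@[14:15]
i=16 'b': node 2→3
i=17 'a': node 3→4  emit P0@[14:17]
i=18 'b': node 4→9 (via fail)
i=19 'c': node 9→1 (via fail)  emit P1@[19:19]
i=20 'a': node 1→5 (via fail)
i=21 'c': node 5→1 (via fail)  emit P1@[21:21]
i=22 'c': node 1→1 (via fail)  emit P1@[22:22]

All matches (sorted): [[1,1],[2,6],[3,1],[5,5],[7,2],[10,2],[11,1],[12,4],[12,6],[14,1],[15,6],[17,0],[19,1],[21,1],[22,1]]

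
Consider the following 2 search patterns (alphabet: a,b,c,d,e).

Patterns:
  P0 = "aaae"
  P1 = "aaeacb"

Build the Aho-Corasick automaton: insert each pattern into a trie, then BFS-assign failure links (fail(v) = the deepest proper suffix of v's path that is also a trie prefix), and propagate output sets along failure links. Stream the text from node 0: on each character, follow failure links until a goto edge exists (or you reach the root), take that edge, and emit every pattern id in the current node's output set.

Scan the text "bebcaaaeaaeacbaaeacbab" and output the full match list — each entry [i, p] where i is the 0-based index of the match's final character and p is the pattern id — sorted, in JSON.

Construct AC machine:
Trie (insert patterns):
  0='ε' goto a→1
  1='a' goto a→2
  2='aa' goto a→3 e→5
  3='aaa' goto e→4
  4='aaae' goto ·  ←P0
  5='aae' goto a→6
  6='aaea' goto c→7
  7='aaeac' goto b→8
  8='aaeacb' goto ·  ←P1

BFS fail/out derivation:
  n1('a'): parent n0 fail=0; on 'a' 0 → fail=0;  out ∅∪∅=∅
  n2('aa'): parent n1 fail=0; on 'a' 0 → fail=1;  out ∅∪∅=∅
  n3('aaa'): parent n2 fail=1; on 'a' 1 → fail=2;  out ∅∪∅=∅
  n5('aae'): parent n2 fail=1; on 'e' 1→0 → fail=0;  out ∅∪∅=∅
  n4('aaae'): parent n3 fail=2; on 'e' 2 → fail=5;  out {0}∪∅={0}
  n6('aaea'): parent n5 fail=0; on 'a' 0 → fail=1;  out ∅∪∅=∅
  n7('aaeac'): parent n6 fail=1; on 'c' 1→0 → fail=0;  out ∅∪∅=∅
  n8('aaeacb'): parent n7 fail=0; on 'b' 0 → fail=0;  out {1}∪∅={1}

Text stream:
pos 0 'b': at 0
pos 1 'e': at 0
pos 2 'b': at 0
pos 3 'c': at 0
pos 4 'a': at 1
pos 5 'a': at 2
pos 6 'a': at 3
pos 7 'e': at 4  → match P0@[4:7]
pos 8 'a': at 6 (fail-walked)
pos 9 'a': at 2 (fail-walked)
pos 10 'e': at 5
pos 11 'a': at 6
pos 12 'c': at 7
pos 13 'b': at 8  → match P1@[8:13]
pos 14 'a': at 1 (fail-walked)
pos 15 'a': at 2
pos 16 'e': at 5
pos 17 'a': at 6
pos 18 'c': at 7
pos 19 'b': at 8  → match P1@[14:19]
pos 20 'a': at 1 (fail-walked)
pos 21 'b': at 0 (fail-walked)

Matches: [[7,0],[13,1],[19,1]]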